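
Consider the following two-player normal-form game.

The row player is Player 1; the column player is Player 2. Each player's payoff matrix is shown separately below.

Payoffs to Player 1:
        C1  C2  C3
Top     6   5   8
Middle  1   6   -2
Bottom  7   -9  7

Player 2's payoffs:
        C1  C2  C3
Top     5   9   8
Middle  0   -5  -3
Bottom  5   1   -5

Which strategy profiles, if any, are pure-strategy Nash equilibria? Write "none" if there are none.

Check each profile: it is a Nash equilibrium iff no player can strictly gain by switching unilaterally.
(Top, C1): Player 1 can switch to Bottom (6 → 7). Not NE.
(Top, C2): Player 1 can switch to Middle (5 → 6). Not NE.
(Top, C3): Player 2 can switch to C2 (8 → 9). Not NE.
(Middle, C1): Player 1 can switch to Top (1 → 6). Not NE.
(Middle, C2): Player 2 can switch to C1 (-5 → 0). Not NE.
(Middle, C3): Player 1 can switch to Top (-2 → 8). Not NE.
(Bottom, C1): Player 1 gets 7, best alternative 6; Player 2 gets 5, best alternative 1. No profitable deviation — NE.
(The remaining 2 profiles each have a profitable deviation by the same check.)

(Bottom, C1)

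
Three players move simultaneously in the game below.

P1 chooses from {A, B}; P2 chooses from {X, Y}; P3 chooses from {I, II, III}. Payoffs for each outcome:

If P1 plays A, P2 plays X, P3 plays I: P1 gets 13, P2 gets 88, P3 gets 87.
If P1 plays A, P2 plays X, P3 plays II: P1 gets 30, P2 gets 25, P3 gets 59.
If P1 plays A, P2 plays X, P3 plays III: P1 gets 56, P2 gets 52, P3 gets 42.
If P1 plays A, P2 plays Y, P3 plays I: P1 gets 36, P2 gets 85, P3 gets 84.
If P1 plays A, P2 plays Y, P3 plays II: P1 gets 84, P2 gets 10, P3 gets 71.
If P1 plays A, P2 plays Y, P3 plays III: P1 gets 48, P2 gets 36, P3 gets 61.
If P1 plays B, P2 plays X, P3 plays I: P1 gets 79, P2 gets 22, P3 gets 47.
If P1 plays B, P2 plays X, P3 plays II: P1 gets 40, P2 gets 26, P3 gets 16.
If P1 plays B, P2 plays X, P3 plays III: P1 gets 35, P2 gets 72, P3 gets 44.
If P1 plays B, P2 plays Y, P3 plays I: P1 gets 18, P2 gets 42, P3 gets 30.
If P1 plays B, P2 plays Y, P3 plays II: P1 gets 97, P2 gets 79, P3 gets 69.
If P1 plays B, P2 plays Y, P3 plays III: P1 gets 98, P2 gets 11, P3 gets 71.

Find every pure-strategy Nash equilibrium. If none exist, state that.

P1 against (X, I): payoffs 13, 79 → best response B.
P1 against (X, II): payoffs 30, 40 → best response B.
P1 against (X, III): payoffs 56, 35 → best response A.
P1 against (Y, I): payoffs 36, 18 → best response A.
P1 against (Y, II): payoffs 84, 97 → best response B.
P1 against (Y, III): payoffs 48, 98 → best response B.
P2 against (A, I): payoffs 88, 85 → best response X.
P2 against (A, II): payoffs 25, 10 → best response X.
P2 against (A, III): payoffs 52, 36 → best response X.
P2 against (B, I): payoffs 22, 42 → best response Y.
P2 against (B, II): payoffs 26, 79 → best response Y.
P2 against (B, III): payoffs 72, 11 → best response X.
P3 against (A, X): payoffs 87, 59, 42 → best response I.
P3 against (A, Y): payoffs 84, 71, 61 → best response I.
P3 against (B, X): payoffs 47, 16, 44 → best response I.
P3 against (B, Y): payoffs 30, 69, 71 → best response III.
No profile is a mutual best response for all players.

No pure-strategy Nash equilibrium.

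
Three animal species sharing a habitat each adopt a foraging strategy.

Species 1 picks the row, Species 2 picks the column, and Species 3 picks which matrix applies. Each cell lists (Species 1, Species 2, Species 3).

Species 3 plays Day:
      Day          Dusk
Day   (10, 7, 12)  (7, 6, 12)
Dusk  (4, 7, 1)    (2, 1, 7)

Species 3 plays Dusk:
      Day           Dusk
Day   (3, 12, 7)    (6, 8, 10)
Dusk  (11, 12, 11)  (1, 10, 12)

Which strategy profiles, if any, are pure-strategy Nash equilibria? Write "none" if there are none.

Pure-strategy Nash equilibria: (Day, Day, Day), (Dusk, Day, Dusk)

Mark each player's best response to every combination of opponents' strategies; a profile where every player is best-responding is a pure Nash equilibrium.
Species 1 against (Day, Day): payoffs 10, 4 → best response Day.
Species 1 against (Day, Dusk): payoffs 3, 11 → best response Dusk.
Species 1 against (Dusk, Day): payoffs 7, 2 → best response Day.
Species 1 against (Dusk, Dusk): payoffs 6, 1 → best response Day.
Species 2 against (Day, Day): payoffs 7, 6 → best response Day.
Species 2 against (Day, Dusk): payoffs 12, 8 → best response Day.
Species 2 against (Dusk, Day): payoffs 7, 1 → best response Day.
Species 2 against (Dusk, Dusk): payoffs 12, 10 → best response Day.
Species 3 against (Day, Day): payoffs 12, 7 → best response Day.
Species 3 against (Day, Dusk): payoffs 12, 10 → best response Day.
Species 3 against (Dusk, Day): payoffs 1, 11 → best response Dusk.
Species 3 against (Dusk, Dusk): payoffs 7, 12 → best response Dusk.
Mutual best responses: (Day, Day, Day); (Dusk, Day, Dusk).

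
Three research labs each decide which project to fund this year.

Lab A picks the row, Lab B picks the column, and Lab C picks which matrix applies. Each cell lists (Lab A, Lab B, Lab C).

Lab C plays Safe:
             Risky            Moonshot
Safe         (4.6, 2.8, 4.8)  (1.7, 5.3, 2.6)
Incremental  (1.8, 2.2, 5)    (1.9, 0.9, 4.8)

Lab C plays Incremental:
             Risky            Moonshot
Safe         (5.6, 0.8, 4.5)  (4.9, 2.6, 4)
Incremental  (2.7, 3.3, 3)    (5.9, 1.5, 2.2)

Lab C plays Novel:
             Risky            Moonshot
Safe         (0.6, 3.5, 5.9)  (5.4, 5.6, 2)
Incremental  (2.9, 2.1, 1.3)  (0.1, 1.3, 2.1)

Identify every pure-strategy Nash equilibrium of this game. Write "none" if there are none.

There is no pure-strategy Nash equilibrium.

For each strategy profile, look for a profitable unilateral deviation.
(Safe, Risky, Safe): Lab B can switch to Moonshot (2.8 → 5.3). Not NE.
(Safe, Risky, Incremental): Lab B can switch to Moonshot (0.8 → 2.6). Not NE.
(Safe, Risky, Novel): Lab A can switch to Incremental (0.6 → 2.9). Not NE.
(Safe, Moonshot, Safe): Lab A can switch to Incremental (1.7 → 1.9). Not NE.
(Safe, Moonshot, Incremental): Lab A can switch to Incremental (4.9 → 5.9). Not NE.
(Safe, Moonshot, Novel): Lab C can switch to Safe (2 → 2.6). Not NE.
(Incremental, Risky, Safe): Lab A can switch to Safe (1.8 → 4.6). Not NE.
(Incremental, Risky, Incremental): Lab A can switch to Safe (2.7 → 5.6). Not NE.
(The remaining 4 profiles each have a profitable deviation by the same check.)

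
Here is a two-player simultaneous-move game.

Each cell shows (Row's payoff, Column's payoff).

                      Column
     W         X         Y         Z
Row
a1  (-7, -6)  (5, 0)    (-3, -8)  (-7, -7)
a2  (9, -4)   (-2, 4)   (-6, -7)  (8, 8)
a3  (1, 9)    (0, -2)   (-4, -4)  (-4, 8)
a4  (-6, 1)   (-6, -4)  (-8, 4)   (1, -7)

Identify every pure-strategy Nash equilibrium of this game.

Check each profile: it is a Nash equilibrium iff no player can strictly gain by switching unilaterally.
(a1, W): Row can switch to a2 (-7 → 9). Not NE.
(a1, X): Row gets 5, best alternative 0; Column gets 0, best alternative -6. No profitable deviation — NE.
(a1, Y): Column can switch to W (-8 → -6). Not NE.
(a1, Z): Row can switch to a2 (-7 → 8). Not NE.
(a2, W): Column can switch to X (-4 → 4). Not NE.
(a2, X): Row can switch to a1 (-2 → 5). Not NE.
(a2, Y): Row can switch to a1 (-6 → -3). Not NE.
(a2, Z): Row gets 8, best alternative 1; Column gets 8, best alternative 4. No profitable deviation — NE.
(The remaining 8 profiles each have a profitable deviation by the same check.)

Pure-strategy Nash equilibria: (a1, X) and (a2, Z)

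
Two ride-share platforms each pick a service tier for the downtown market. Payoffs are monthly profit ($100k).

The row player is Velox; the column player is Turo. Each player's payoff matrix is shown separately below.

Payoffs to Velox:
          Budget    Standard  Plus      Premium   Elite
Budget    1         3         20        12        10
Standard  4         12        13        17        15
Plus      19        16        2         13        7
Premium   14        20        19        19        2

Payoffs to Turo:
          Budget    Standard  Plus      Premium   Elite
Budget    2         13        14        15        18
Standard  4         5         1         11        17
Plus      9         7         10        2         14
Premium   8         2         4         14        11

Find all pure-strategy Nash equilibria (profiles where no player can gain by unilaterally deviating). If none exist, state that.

Pure-strategy Nash equilibria: (Standard, Elite) and (Premium, Premium)

For each strategy profile, look for a profitable unilateral deviation.
(Budget, Budget): Velox can switch to Standard (1 → 4). Not NE.
(Budget, Standard): Velox can switch to Standard (3 → 12). Not NE.
(Budget, Plus): Turo can switch to Premium (14 → 15). Not NE.
(Budget, Premium): Velox can switch to Standard (12 → 17). Not NE.
(Budget, Elite): Velox can switch to Standard (10 → 15). Not NE.
(Standard, Budget): Velox can switch to Plus (4 → 19). Not NE.
(Standard, Standard): Velox can switch to Plus (12 → 16). Not NE.
(Standard, Plus): Velox can switch to Budget (13 → 20). Not NE.
(Standard, Elite): Velox gets 15, best alternative 10; Turo gets 17, best alternative 11. No profitable deviation — NE.
(Premium, Premium): Velox gets 19, best alternative 17; Turo gets 14, best alternative 11. No profitable deviation — NE.
(The remaining 10 profiles each have a profitable deviation by the same check.)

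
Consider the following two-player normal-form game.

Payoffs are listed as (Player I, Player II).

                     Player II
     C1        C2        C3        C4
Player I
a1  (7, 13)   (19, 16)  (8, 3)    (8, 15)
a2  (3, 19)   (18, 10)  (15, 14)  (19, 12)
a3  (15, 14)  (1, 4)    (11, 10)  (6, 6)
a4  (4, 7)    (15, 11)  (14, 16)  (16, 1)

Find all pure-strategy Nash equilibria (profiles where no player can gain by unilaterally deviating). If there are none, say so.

Check each profile: it is a Nash equilibrium iff no player can strictly gain by switching unilaterally.
(a1, C1): Player I can switch to a3 (7 → 15). Not NE.
(a1, C2): Player I gets 19, best alternative 18; Player II gets 16, best alternative 15. No profitable deviation — NE.
(a1, C3): Player I can switch to a2 (8 → 15). Not NE.
(a1, C4): Player I can switch to a2 (8 → 19). Not NE.
(a2, C1): Player I can switch to a1 (3 → 7). Not NE.
(a2, C2): Player I can switch to a1 (18 → 19). Not NE.
(a2, C3): Player II can switch to C1 (14 → 19). Not NE.
(a3, C1): Player I gets 15, best alternative 7; Player II gets 14, best alternative 10. No profitable deviation — NE.
(The remaining 8 profiles each have a profitable deviation by the same check.)

Pure-strategy Nash equilibria: (a1, C2), (a3, C1)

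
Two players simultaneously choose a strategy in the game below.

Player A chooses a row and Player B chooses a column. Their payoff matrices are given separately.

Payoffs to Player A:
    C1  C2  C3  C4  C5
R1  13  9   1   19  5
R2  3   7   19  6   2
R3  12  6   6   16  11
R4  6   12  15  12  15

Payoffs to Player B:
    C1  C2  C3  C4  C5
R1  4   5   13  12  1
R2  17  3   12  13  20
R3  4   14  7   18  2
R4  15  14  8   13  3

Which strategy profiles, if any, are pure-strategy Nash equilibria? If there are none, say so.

(R1, C1): Player B can switch to C2 (4 → 5). Not NE.
(R1, C2): Player A can switch to R4 (9 → 12). Not NE.
(R1, C3): Player A can switch to R2 (1 → 19). Not NE.
(R1, C4): Player B can switch to C3 (12 → 13). Not NE.
(R1, C5): Player A can switch to R3 (5 → 11). Not NE.
(R2, C1): Player A can switch to R1 (3 → 13). Not NE.
(R2, C2): Player A can switch to R1 (7 → 9). Not NE.
(R2, C3): Player B can switch to C1 (12 → 17). Not NE.
(R2, C4): Player A can switch to R1 (6 → 19). Not NE.
(R2, C5): Player A can switch to R1 (2 → 5). Not NE.
(The remaining 10 profiles each have a profitable deviation by the same check.)

This game has no pure Nash equilibrium.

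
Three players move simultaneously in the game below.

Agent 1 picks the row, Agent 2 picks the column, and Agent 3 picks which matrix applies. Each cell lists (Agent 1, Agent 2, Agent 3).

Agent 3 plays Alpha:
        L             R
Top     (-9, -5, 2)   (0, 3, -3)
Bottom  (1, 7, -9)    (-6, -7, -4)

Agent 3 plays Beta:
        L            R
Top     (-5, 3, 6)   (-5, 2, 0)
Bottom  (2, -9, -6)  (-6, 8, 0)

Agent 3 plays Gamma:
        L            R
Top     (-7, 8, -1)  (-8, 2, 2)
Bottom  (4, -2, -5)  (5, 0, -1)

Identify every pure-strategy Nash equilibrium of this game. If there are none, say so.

This game has no pure Nash equilibrium.

Agent 1 against (L, Alpha): payoffs -9, 1 → best response Bottom.
Agent 1 against (L, Beta): payoffs -5, 2 → best response Bottom.
Agent 1 against (L, Gamma): payoffs -7, 4 → best response Bottom.
Agent 1 against (R, Alpha): payoffs 0, -6 → best response Top.
Agent 1 against (R, Beta): payoffs -5, -6 → best response Top.
Agent 1 against (R, Gamma): payoffs -8, 5 → best response Bottom.
Agent 2 against (Top, Alpha): payoffs -5, 3 → best response R.
Agent 2 against (Top, Beta): payoffs 3, 2 → best response L.
Agent 2 against (Top, Gamma): payoffs 8, 2 → best response L.
Agent 2 against (Bottom, Alpha): payoffs 7, -7 → best response L.
Agent 2 against (Bottom, Beta): payoffs -9, 8 → best response R.
Agent 2 against (Bottom, Gamma): payoffs -2, 0 → best response R.
Agent 3 against (Top, L): payoffs 2, 6, -1 → best response Beta.
Agent 3 against (Top, R): payoffs -3, 0, 2 → best response Gamma.
Agent 3 against (Bottom, L): payoffs -9, -6, -5 → best response Gamma.
Agent 3 against (Bottom, R): payoffs -4, 0, -1 → best response Beta.
No profile is a mutual best response for all players.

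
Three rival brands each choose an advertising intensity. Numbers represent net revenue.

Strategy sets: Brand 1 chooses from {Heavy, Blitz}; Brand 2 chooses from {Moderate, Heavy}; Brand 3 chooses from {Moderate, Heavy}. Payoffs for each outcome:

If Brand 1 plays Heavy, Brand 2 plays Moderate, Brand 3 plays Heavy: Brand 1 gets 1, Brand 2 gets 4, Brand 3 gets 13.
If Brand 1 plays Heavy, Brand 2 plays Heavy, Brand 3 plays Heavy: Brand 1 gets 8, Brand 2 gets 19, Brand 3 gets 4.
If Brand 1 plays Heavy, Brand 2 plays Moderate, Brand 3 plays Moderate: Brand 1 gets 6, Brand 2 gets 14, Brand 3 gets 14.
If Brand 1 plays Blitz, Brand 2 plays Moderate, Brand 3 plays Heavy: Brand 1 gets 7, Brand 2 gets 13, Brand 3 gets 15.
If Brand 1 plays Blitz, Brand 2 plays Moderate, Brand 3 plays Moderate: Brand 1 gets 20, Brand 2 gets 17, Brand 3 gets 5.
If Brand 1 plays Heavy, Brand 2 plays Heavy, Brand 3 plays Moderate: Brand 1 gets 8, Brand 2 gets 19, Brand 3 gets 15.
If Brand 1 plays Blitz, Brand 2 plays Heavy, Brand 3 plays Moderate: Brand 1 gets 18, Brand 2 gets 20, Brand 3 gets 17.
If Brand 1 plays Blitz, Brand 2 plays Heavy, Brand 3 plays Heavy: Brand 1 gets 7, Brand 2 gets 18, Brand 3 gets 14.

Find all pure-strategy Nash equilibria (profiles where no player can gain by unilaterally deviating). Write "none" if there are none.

(Heavy, Moderate, Moderate): Brand 1 can switch to Blitz (6 → 20). Not NE.
(Heavy, Moderate, Heavy): Brand 1 can switch to Blitz (1 → 7). Not NE.
(Heavy, Heavy, Moderate): Brand 1 can switch to Blitz (8 → 18). Not NE.
(Heavy, Heavy, Heavy): Brand 3 can switch to Moderate (4 → 15). Not NE.
(Blitz, Moderate, Moderate): Brand 2 can switch to Heavy (17 → 20). Not NE.
(Blitz, Moderate, Heavy): Brand 2 can switch to Heavy (13 → 18). Not NE.
(Blitz, Heavy, Moderate): Brand 1 gets 18, best alternative 8; Brand 2 gets 20, best alternative 17; Brand 3 gets 17, best alternative 14. No profitable deviation — NE.
(Blitz, Heavy, Heavy): Brand 1 can switch to Heavy (7 → 8). Not NE.

(Blitz, Heavy, Moderate)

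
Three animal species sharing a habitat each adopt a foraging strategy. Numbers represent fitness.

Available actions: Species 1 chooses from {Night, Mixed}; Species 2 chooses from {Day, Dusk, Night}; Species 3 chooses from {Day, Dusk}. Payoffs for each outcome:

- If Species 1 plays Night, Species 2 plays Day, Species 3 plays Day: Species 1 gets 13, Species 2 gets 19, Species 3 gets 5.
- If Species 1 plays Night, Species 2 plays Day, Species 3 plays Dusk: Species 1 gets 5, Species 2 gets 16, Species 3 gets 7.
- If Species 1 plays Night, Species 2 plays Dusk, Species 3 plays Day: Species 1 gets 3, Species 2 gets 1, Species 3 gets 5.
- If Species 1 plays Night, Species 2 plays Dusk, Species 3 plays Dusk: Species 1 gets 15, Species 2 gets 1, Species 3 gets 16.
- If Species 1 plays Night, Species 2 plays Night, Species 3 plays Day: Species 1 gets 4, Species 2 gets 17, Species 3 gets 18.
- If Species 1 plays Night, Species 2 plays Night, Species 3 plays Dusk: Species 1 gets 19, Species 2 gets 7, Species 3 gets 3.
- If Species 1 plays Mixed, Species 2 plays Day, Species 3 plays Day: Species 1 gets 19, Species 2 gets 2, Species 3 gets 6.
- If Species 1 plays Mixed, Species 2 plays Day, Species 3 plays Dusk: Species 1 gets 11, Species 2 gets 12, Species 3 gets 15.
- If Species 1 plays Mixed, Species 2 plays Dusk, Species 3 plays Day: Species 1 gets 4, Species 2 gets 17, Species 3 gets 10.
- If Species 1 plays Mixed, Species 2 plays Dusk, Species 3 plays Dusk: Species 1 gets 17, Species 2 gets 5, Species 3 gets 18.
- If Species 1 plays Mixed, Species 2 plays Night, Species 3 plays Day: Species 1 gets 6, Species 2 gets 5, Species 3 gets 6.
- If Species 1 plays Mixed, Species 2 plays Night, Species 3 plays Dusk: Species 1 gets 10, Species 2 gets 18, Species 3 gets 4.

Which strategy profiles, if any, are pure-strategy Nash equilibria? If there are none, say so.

Species 1 against (Day, Day): payoffs 13, 19 → best response Mixed.
Species 1 against (Day, Dusk): payoffs 5, 11 → best response Mixed.
Species 1 against (Dusk, Day): payoffs 3, 4 → best response Mixed.
Species 1 against (Dusk, Dusk): payoffs 15, 17 → best response Mixed.
Species 1 against (Night, Day): payoffs 4, 6 → best response Mixed.
Species 1 against (Night, Dusk): payoffs 19, 10 → best response Night.
Species 2 against (Night, Day): payoffs 19, 1, 17 → best response Day.
Species 2 against (Night, Dusk): payoffs 16, 1, 7 → best response Day.
Species 2 against (Mixed, Day): payoffs 2, 17, 5 → best response Dusk.
Species 2 against (Mixed, Dusk): payoffs 12, 5, 18 → best response Night.
Species 3 against (Night, Day): payoffs 5, 7 → best response Dusk.
Species 3 against (Night, Dusk): payoffs 5, 16 → best response Dusk.
Species 3 against (Night, Night): payoffs 18, 3 → best response Day.
Species 3 against (Mixed, Day): payoffs 6, 15 → best response Dusk.
Species 3 against (Mixed, Dusk): payoffs 10, 18 → best response Dusk.
Species 3 against (Mixed, Night): payoffs 6, 4 → best response Day.
No profile is a mutual best response for all players.

none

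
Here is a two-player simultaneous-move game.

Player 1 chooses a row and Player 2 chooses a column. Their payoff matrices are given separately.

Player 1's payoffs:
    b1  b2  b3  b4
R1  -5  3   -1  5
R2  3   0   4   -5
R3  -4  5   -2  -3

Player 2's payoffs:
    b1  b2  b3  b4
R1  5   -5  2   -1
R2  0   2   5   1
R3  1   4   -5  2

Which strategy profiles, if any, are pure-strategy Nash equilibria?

Player 1 against b1: payoffs -5, 3, -4 → best response R2.
Player 1 against b2: payoffs 3, 0, 5 → best response R3.
Player 1 against b3: payoffs -1, 4, -2 → best response R2.
Player 1 against b4: payoffs 5, -5, -3 → best response R1.
Player 2 against R1: payoffs 5, -5, 2, -1 → best response b1.
Player 2 against R2: payoffs 0, 2, 5, 1 → best response b3.
Player 2 against R3: payoffs 1, 4, -5, 2 → best response b2.
Mutual best responses: (R2, b3); (R3, b2).

The pure Nash equilibria are (R2, b3) and (R3, b2).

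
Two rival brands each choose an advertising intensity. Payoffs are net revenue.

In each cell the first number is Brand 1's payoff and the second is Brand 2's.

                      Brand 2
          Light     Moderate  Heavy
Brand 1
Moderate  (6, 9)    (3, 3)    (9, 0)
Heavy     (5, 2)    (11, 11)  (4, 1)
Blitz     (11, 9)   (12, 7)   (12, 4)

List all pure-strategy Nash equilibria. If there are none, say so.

Brand 1 against Light: payoffs 6, 5, 11 → best response Blitz.
Brand 1 against Moderate: payoffs 3, 11, 12 → best response Blitz.
Brand 1 against Heavy: payoffs 9, 4, 12 → best response Blitz.
Brand 2 against Moderate: payoffs 9, 3, 0 → best response Light.
Brand 2 against Heavy: payoffs 2, 11, 1 → best response Moderate.
Brand 2 against Blitz: payoffs 9, 7, 4 → best response Light.
Mutual best responses: (Blitz, Light).

The unique pure-strategy Nash equilibrium is (Blitz, Light).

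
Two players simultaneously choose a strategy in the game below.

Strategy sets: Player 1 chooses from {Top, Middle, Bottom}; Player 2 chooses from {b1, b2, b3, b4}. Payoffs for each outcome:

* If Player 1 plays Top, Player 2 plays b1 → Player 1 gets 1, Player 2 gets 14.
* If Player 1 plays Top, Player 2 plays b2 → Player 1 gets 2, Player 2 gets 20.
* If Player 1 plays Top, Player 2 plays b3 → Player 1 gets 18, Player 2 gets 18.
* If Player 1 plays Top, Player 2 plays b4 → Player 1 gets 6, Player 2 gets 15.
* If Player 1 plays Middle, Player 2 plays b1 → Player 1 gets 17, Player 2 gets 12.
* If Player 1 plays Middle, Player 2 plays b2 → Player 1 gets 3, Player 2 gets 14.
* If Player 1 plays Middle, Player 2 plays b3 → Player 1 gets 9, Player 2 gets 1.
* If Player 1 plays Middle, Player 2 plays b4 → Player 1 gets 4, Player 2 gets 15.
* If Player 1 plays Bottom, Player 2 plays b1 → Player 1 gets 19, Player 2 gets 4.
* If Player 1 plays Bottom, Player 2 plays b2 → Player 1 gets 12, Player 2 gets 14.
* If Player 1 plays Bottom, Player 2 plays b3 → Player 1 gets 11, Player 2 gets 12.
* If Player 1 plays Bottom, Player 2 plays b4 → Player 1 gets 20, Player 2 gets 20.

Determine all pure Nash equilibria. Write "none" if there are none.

Player 1 against b1: payoffs 1, 17, 19 → best response Bottom.
Player 1 against b2: payoffs 2, 3, 12 → best response Bottom.
Player 1 against b3: payoffs 18, 9, 11 → best response Top.
Player 1 against b4: payoffs 6, 4, 20 → best response Bottom.
Player 2 against Top: payoffs 14, 20, 18, 15 → best response b2.
Player 2 against Middle: payoffs 12, 14, 1, 15 → best response b4.
Player 2 against Bottom: payoffs 4, 14, 12, 20 → best response b4.
Mutual best responses: (Bottom, b4).

Pure NE: (Bottom, b4)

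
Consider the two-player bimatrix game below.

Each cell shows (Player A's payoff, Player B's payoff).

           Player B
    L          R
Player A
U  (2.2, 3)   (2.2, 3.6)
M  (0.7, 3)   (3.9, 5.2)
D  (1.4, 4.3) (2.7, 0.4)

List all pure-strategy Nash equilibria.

Pure NE: (M, R)

Player A against L: payoffs 2.2, 0.7, 1.4 → best response U.
Player A against R: payoffs 2.2, 3.9, 2.7 → best response M.
Player B against U: payoffs 3, 3.6 → best response R.
Player B against M: payoffs 3, 5.2 → best response R.
Player B against D: payoffs 4.3, 0.4 → best response L.
Mutual best responses: (M, R).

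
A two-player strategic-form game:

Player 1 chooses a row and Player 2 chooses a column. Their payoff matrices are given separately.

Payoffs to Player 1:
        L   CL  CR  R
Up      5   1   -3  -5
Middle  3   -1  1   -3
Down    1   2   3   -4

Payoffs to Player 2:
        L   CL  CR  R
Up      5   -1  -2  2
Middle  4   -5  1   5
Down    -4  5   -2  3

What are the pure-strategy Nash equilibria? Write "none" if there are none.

The pure Nash equilibria are (Up, L) and (Middle, R) and (Down, CL).

Player 1 against L: payoffs 5, 3, 1 → best response Up.
Player 1 against CL: payoffs 1, -1, 2 → best response Down.
Player 1 against CR: payoffs -3, 1, 3 → best response Down.
Player 1 against R: payoffs -5, -3, -4 → best response Middle.
Player 2 against Up: payoffs 5, -1, -2, 2 → best response L.
Player 2 against Middle: payoffs 4, -5, 1, 5 → best response R.
Player 2 against Down: payoffs -4, 5, -2, 3 → best response CL.
Mutual best responses: (Up, L); (Middle, R); (Down, CL).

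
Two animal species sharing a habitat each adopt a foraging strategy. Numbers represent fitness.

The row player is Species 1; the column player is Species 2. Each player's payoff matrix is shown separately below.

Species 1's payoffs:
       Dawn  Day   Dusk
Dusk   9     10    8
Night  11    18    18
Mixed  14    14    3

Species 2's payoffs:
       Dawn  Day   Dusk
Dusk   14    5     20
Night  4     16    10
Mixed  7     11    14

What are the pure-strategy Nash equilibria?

For each strategy profile, look for a profitable unilateral deviation.
(Dusk, Dawn): Species 1 can switch to Night (9 → 11). Not NE.
(Dusk, Day): Species 1 can switch to Night (10 → 18). Not NE.
(Dusk, Dusk): Species 1 can switch to Night (8 → 18). Not NE.
(Night, Dawn): Species 1 can switch to Mixed (11 → 14). Not NE.
(Night, Day): Species 1 gets 18, best alternative 14; Species 2 gets 16, best alternative 10. No profitable deviation — NE.
(Night, Dusk): Species 2 can switch to Day (10 → 16). Not NE.
(Mixed, Dawn): Species 2 can switch to Day (7 → 11). Not NE.
(Mixed, Day): Species 1 can switch to Night (14 → 18). Not NE.
(Mixed, Dusk): Species 1 can switch to Dusk (3 → 8). Not NE.

(Night, Day)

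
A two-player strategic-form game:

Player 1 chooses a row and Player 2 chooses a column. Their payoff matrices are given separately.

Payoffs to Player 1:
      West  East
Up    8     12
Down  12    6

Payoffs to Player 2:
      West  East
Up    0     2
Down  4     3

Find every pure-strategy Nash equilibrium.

Player 1 against West: payoffs 8, 12 → best response Down.
Player 1 against East: payoffs 12, 6 → best response Up.
Player 2 against Up: payoffs 0, 2 → best response East.
Player 2 against Down: payoffs 4, 3 → best response West.
Mutual best responses: (Up, East); (Down, West).

The pure Nash equilibria are (Up, East) and (Down, West).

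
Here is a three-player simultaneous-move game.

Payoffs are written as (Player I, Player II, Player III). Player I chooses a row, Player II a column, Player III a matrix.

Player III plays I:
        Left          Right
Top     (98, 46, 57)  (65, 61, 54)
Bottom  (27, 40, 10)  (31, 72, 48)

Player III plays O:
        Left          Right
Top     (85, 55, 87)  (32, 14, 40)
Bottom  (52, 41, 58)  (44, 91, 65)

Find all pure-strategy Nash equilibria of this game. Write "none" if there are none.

Pure-strategy Nash equilibria: (Top, Left, O) and (Top, Right, I) and (Bottom, Right, O)

Player I against (Left, I): payoffs 98, 27 → best response Top.
Player I against (Left, O): payoffs 85, 52 → best response Top.
Player I against (Right, I): payoffs 65, 31 → best response Top.
Player I against (Right, O): payoffs 32, 44 → best response Bottom.
Player II against (Top, I): payoffs 46, 61 → best response Right.
Player II against (Top, O): payoffs 55, 14 → best response Left.
Player II against (Bottom, I): payoffs 40, 72 → best response Right.
Player II against (Bottom, O): payoffs 41, 91 → best response Right.
Player III against (Top, Left): payoffs 57, 87 → best response O.
Player III against (Top, Right): payoffs 54, 40 → best response I.
Player III against (Bottom, Left): payoffs 10, 58 → best response O.
Player III against (Bottom, Right): payoffs 48, 65 → best response O.
Mutual best responses: (Top, Left, O); (Top, Right, I); (Bottom, Right, O).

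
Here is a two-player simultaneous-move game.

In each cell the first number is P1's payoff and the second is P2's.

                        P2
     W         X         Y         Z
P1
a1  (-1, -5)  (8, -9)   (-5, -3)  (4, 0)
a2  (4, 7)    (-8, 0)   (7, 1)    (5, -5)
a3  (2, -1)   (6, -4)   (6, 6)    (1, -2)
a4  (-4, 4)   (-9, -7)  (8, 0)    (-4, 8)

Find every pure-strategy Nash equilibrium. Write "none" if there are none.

The unique pure-strategy Nash equilibrium is (a2, W).

(a1, W): P1 can switch to a2 (-1 → 4). Not NE.
(a1, X): P2 can switch to W (-9 → -5). Not NE.
(a1, Y): P1 can switch to a2 (-5 → 7). Not NE.
(a1, Z): P1 can switch to a2 (4 → 5). Not NE.
(a2, W): P1 gets 4, best alternative 2; P2 gets 7, best alternative 1. No profitable deviation — NE.
(a2, X): P1 can switch to a1 (-8 → 8). Not NE.
(a2, Y): P1 can switch to a4 (7 → 8). Not NE.
(a2, Z): P2 can switch to W (-5 → 7). Not NE.
(a3, W): P1 can switch to a2 (2 → 4). Not NE.
(The remaining 7 profiles each have a profitable deviation by the same check.)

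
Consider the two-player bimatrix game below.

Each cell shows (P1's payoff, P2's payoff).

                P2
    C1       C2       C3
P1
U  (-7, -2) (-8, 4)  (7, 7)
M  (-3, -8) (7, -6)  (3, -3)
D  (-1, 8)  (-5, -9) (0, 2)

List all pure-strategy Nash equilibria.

Mark each player's best response to every combination of opponents' strategies; a profile where every player is best-responding is a pure Nash equilibrium.
P1 against C1: payoffs -7, -3, -1 → best response D.
P1 against C2: payoffs -8, 7, -5 → best response M.
P1 against C3: payoffs 7, 3, 0 → best response U.
P2 against U: payoffs -2, 4, 7 → best response C3.
P2 against M: payoffs -8, -6, -3 → best response C3.
P2 against D: payoffs 8, -9, 2 → best response C1.
Mutual best responses: (U, C3); (D, C1).

Pure-strategy Nash equilibria: (U, C3), (D, C1)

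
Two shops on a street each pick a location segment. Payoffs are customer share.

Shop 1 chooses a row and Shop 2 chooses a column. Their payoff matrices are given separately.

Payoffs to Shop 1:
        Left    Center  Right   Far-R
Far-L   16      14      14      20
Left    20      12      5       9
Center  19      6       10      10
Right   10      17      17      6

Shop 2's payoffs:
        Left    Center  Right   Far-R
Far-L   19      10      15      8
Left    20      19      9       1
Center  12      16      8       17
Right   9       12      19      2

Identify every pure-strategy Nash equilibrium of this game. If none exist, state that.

(Far-L, Left): Shop 1 can switch to Left (16 → 20). Not NE.
(Far-L, Center): Shop 1 can switch to Right (14 → 17). Not NE.
(Far-L, Right): Shop 1 can switch to Right (14 → 17). Not NE.
(Far-L, Far-R): Shop 2 can switch to Left (8 → 19). Not NE.
(Left, Left): Shop 1 gets 20, best alternative 19; Shop 2 gets 20, best alternative 19. No profitable deviation — NE.
(Left, Center): Shop 1 can switch to Far-L (12 → 14). Not NE.
(Left, Right): Shop 1 can switch to Far-L (5 → 14). Not NE.
(Right, Right): Shop 1 gets 17, best alternative 14; Shop 2 gets 19, best alternative 12. No profitable deviation — NE.
(The remaining 8 profiles each have a profitable deviation by the same check.)

(Left, Left), (Right, Right)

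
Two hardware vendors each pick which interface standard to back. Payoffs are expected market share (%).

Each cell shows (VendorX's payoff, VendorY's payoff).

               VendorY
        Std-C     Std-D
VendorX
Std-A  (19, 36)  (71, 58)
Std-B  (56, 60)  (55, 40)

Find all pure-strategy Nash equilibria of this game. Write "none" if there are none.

(Std-A, Std-D), (Std-B, Std-C)

(Std-A, Std-C): VendorX can switch to Std-B (19 → 56). Not NE.
(Std-A, Std-D): VendorX gets 71, best alternative 55; VendorY gets 58, best alternative 36. No profitable deviation — NE.
(Std-B, Std-C): VendorX gets 56, best alternative 19; VendorY gets 60, best alternative 40. No profitable deviation — NE.
(Std-B, Std-D): VendorX can switch to Std-A (55 → 71). Not NE.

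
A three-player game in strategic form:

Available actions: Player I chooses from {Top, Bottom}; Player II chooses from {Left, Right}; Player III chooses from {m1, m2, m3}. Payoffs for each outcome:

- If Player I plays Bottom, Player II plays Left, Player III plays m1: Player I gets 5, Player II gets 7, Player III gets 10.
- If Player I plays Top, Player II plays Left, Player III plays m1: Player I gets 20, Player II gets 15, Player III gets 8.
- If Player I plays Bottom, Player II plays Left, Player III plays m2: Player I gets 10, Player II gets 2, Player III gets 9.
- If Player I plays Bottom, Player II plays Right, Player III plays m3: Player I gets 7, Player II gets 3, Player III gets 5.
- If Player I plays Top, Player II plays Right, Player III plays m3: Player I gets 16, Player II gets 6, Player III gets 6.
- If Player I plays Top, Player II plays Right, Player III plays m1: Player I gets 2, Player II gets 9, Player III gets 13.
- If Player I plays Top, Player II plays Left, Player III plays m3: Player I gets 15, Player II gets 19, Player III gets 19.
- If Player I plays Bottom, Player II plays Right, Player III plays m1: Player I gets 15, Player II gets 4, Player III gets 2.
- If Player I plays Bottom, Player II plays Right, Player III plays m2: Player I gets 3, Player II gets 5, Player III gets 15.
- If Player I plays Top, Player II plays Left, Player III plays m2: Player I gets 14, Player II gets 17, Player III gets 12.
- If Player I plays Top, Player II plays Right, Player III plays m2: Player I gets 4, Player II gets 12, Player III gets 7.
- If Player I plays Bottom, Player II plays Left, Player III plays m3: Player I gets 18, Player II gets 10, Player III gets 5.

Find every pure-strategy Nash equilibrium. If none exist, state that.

(Top, Left, m1): Player III can switch to m2 (8 → 12). Not NE.
(Top, Left, m2): Player III can switch to m3 (12 → 19). Not NE.
(Top, Left, m3): Player I can switch to Bottom (15 → 18). Not NE.
(Top, Right, m1): Player I can switch to Bottom (2 → 15). Not NE.
(Top, Right, m2): Player II can switch to Left (12 → 17). Not NE.
(Top, Right, m3): Player II can switch to Left (6 → 19). Not NE.
(The remaining 6 profiles each have a profitable deviation by the same check.)

This game has no pure Nash equilibrium.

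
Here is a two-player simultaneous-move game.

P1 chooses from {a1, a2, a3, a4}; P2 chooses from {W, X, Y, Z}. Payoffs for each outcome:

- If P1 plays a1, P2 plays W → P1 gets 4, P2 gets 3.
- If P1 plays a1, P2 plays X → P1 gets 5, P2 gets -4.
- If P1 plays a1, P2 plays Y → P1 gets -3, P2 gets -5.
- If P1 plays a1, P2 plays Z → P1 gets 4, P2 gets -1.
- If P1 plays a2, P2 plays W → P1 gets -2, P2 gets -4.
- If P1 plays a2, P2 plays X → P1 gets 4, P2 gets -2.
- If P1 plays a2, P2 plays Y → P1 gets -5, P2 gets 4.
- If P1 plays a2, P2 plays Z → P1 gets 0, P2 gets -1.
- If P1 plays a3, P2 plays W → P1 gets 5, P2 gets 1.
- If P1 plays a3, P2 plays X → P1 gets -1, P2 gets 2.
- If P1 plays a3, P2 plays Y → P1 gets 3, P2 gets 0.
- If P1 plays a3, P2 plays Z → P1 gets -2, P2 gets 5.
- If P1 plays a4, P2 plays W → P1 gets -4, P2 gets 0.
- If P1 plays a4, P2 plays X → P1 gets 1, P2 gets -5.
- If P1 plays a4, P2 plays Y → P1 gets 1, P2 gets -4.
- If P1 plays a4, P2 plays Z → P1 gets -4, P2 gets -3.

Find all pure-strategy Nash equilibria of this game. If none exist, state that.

(a1, W): P1 can switch to a3 (4 → 5). Not NE.
(a1, X): P2 can switch to W (-4 → 3). Not NE.
(a1, Y): P1 can switch to a3 (-3 → 3). Not NE.
(a1, Z): P2 can switch to W (-1 → 3). Not NE.
(a2, W): P1 can switch to a1 (-2 → 4). Not NE.
(a2, X): P1 can switch to a1 (4 → 5). Not NE.
(a2, Y): P1 can switch to a1 (-5 → -3). Not NE.
(a2, Z): P1 can switch to a1 (0 → 4). Not NE.
(The remaining 8 profiles each have a profitable deviation by the same check.)

This game has no pure Nash equilibrium.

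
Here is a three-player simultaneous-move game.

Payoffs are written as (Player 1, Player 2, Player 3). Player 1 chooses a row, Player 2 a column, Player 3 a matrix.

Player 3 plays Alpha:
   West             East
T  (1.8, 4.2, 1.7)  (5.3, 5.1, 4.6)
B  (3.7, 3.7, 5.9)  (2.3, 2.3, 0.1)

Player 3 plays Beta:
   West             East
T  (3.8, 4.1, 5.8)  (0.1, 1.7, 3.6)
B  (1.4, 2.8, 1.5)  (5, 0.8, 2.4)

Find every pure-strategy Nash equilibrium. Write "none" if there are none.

Pure-strategy Nash equilibria: (T, West, Beta) and (T, East, Alpha) and (B, West, Alpha)

For each strategy profile, look for a profitable unilateral deviation.
(T, West, Alpha): Player 1 can switch to B (1.8 → 3.7). Not NE.
(T, West, Beta): Player 1 gets 3.8, best alternative 1.4; Player 2 gets 4.1, best alternative 1.7; Player 3 gets 5.8, best alternative 1.7. No profitable deviation — NE.
(T, East, Alpha): Player 1 gets 5.3, best alternative 2.3; Player 2 gets 5.1, best alternative 4.2; Player 3 gets 4.6, best alternative 3.6. No profitable deviation — NE.
(T, East, Beta): Player 1 can switch to B (0.1 → 5). Not NE.
(B, West, Alpha): Player 1 gets 3.7, best alternative 1.8; Player 2 gets 3.7, best alternative 2.3; Player 3 gets 5.9, best alternative 1.5. No profitable deviation — NE.
(B, West, Beta): Player 1 can switch to T (1.4 → 3.8). Not NE.
(B, East, Alpha): Player 1 can switch to T (2.3 → 5.3). Not NE.
(B, East, Beta): Player 2 can switch to West (0.8 → 2.8). Not NE.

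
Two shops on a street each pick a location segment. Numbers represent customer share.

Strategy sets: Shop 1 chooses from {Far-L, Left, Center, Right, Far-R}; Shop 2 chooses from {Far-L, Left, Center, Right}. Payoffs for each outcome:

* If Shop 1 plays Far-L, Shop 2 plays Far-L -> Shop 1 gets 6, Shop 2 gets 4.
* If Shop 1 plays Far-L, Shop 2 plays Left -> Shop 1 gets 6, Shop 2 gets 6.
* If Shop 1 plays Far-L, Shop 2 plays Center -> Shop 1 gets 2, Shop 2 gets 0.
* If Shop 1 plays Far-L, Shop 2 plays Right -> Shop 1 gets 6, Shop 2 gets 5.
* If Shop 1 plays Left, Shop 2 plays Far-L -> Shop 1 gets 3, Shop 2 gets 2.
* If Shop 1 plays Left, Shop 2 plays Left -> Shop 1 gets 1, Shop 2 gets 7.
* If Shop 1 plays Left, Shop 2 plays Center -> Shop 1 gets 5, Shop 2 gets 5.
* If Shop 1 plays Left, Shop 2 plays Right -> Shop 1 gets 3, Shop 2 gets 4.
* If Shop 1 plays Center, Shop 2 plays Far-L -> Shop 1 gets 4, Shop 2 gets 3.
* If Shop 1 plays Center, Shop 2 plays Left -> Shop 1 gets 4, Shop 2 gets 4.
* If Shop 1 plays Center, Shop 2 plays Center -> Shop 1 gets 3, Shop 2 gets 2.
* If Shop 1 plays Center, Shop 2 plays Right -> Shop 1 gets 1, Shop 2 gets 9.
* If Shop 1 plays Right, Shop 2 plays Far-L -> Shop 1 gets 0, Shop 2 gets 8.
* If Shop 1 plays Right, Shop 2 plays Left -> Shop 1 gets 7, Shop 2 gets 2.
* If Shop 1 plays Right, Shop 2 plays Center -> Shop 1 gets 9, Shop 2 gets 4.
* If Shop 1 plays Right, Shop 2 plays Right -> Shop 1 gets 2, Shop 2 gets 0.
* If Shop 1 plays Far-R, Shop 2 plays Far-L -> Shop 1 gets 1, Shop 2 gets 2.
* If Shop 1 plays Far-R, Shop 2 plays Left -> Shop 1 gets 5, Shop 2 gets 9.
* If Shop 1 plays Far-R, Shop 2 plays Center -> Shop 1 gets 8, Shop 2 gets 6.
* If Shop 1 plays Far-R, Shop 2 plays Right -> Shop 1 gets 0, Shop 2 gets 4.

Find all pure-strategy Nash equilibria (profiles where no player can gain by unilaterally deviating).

There is no pure-strategy Nash equilibrium.

Check each profile: it is a Nash equilibrium iff no player can strictly gain by switching unilaterally.
(Far-L, Far-L): Shop 2 can switch to Left (4 → 6). Not NE.
(Far-L, Left): Shop 1 can switch to Right (6 → 7). Not NE.
(Far-L, Center): Shop 1 can switch to Left (2 → 5). Not NE.
(Far-L, Right): Shop 2 can switch to Left (5 → 6). Not NE.
(Left, Far-L): Shop 1 can switch to Far-L (3 → 6). Not NE.
(Left, Left): Shop 1 can switch to Far-L (1 → 6). Not NE.
(The remaining 14 profiles each have a profitable deviation by the same check.)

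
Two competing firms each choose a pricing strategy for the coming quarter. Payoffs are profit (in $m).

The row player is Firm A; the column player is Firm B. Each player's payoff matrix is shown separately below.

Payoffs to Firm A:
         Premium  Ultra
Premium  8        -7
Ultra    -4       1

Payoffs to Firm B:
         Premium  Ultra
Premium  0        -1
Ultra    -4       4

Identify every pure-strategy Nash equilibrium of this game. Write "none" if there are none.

Pure-strategy Nash equilibria: (Premium, Premium); (Ultra, Ultra)

Firm A against Premium: payoffs 8, -4 → best response Premium.
Firm A against Ultra: payoffs -7, 1 → best response Ultra.
Firm B against Premium: payoffs 0, -1 → best response Premium.
Firm B against Ultra: payoffs -4, 4 → best response Ultra.
Mutual best responses: (Premium, Premium); (Ultra, Ultra).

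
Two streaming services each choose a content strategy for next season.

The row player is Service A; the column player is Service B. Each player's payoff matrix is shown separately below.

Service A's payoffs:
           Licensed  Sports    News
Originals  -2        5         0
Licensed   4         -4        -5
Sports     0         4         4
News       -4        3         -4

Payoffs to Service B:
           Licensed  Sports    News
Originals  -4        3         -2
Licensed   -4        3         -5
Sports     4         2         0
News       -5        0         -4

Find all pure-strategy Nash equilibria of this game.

Pure NE: (Originals, Sports)

For each strategy profile, look for a profitable unilateral deviation.
(Originals, Licensed): Service A can switch to Licensed (-2 → 4). Not NE.
(Originals, Sports): Service A gets 5, best alternative 4; Service B gets 3, best alternative -2. No profitable deviation — NE.
(Originals, News): Service A can switch to Sports (0 → 4). Not NE.
(Licensed, Licensed): Service B can switch to Sports (-4 → 3). Not NE.
(Licensed, Sports): Service A can switch to Originals (-4 → 5). Not NE.
(Licensed, News): Service A can switch to Originals (-5 → 0). Not NE.
(Sports, Licensed): Service A can switch to Licensed (0 → 4). Not NE.
(Sports, Sports): Service A can switch to Originals (4 → 5). Not NE.
(Sports, News): Service B can switch to Licensed (0 → 4). Not NE.
(News, Licensed): Service A can switch to Originals (-4 → -2). Not NE.
(News, Sports): Service A can switch to Originals (3 → 5). Not NE.
(The remaining 1 profile has a profitable deviation by the same check.)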